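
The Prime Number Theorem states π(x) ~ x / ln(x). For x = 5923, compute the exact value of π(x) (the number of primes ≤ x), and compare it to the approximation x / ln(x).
π(5923) = 778;  x/ln(x) ≈ 681.85;  relative error ≈ 12.36%.

Directly count primes up to 5923: π(5923) = 778. The PNT approximation gives 5923/ln(5923) ≈ 5923/8.68660 ≈ 681.85. Relative error (π(x) − x/ln(x)) / π(x) ≈ 12.36%; the approximation is known to undercount slightly (Li(x) is a better estimate).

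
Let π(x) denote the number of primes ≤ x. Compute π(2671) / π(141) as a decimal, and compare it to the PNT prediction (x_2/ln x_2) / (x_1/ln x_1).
π(2671)/π(141) = 387/34 ≈ 11.3824;  PNT prediction ≈ 11.8813.

π(141) = 34 and π(2671) = 387, so π(2671)/π(141) ≈ 11.3824. The PNT-predicted ratio is (2671/ln(2671)) / (141/ln(141)) ≈ 11.8813. The two agree to within a few percent, as expected.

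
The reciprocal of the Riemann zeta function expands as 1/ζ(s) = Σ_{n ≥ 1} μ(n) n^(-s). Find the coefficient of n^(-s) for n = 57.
μ(57) = 1

Factor n = 57 = 3 · 19. μ(n) = 0 if any exponent ≥ 2 (not squarefree); otherwise μ(n) = (−1)^{ω(n)} where ω(n) is the number of distinct prime factors. Applying: μ(57) = 1.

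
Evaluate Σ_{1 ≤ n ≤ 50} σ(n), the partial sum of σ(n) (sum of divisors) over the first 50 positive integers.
Σ_{n ≤ 50} σ(n) = 2080

Compute σ(n) for each 1 ≤ n ≤ 50: σ(1) = 1, σ(2) = 3, σ(3) = 4, σ(4) = 7, σ(5) = 6, σ(6) = 12, σ(7) = 8, σ(8) = 15, σ(9) = 13, σ(10) = 18, σ(11) = 12, σ(12) = 28, σ(13) = 14, σ(14) = 24, σ(15) = 24, σ(16) = 31, σ(17) = 18, σ(18) = 39, σ(19) = 20, σ(20) = 42, σ(21) = 32, σ(22) = 36, σ(23) = 24, σ(24) = 60, σ(25) = 31, σ(26) = 42, σ(27) = 40, σ(28) = 56, σ(29) = 30, σ(30) = 72, σ(31) = 32, σ(32) = 63, σ(33) = 48, σ(34) = 54, σ(35) = 48, σ(36) = 91, σ(37) = 38, σ(38) = 60, σ(39) = 56, σ(40) = 90, σ(41) = 42, σ(42) = 96, σ(43) = 44, σ(44) = 84, σ(45) = 78, σ(46) = 72, σ(47) = 48, σ(48) = 124, σ(49) = 57, σ(50) = 93. Summing all 50 values: 2080. (Average order: Σ_{n ≤ x} σ(n) ~ (π²/12) x². For x = 50, (π²/12)·50² ≈ 2056.17.)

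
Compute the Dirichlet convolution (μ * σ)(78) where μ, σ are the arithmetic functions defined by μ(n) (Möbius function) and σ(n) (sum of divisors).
(μ * σ)(78) = 78

Divisors of 78: [1, 2, 3, 6, 13, 26, 39, 78]. For each d | 78:
  d = 1: μ(1) · σ(78/1) = 1 · 168 = 168
  d = 2: μ(2) · σ(78/2) = -1 · 56 = -56
  d = 3: μ(3) · σ(78/3) = -1 · 42 = -42
  d = 6: μ(6) · σ(78/6) = 1 · 14 = 14
  d = 13: μ(13) · σ(78/13) = -1 · 12 = -12
  d = 26: μ(26) · σ(78/26) = 1 · 4 = 4
  d = 39: μ(39) · σ(78/39) = 1 · 3 = 3
  d = 78: μ(78) · σ(78/78) = -1 · 1 = -1
Summing: (μ * σ)(78) = 168 + -56 + -42 + 14 + -12 + 4 + 3 + -1 = 78.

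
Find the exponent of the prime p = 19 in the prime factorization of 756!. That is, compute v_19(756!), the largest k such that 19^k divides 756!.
v_19(756!) = 41

Legendre's formula: v_p(n!) = Σ_{k ≥ 1} ⌊n / p^k⌋. For p = 19, n = 756, the terms are:
  ⌊756/19^1⌋ = ⌊756/19⌋ = 39
  ⌊756/19^2⌋ = ⌊756/361⌋ = 2
(the next term ⌊756/19^3⌋ = 0, terminating the sum). Summing: v_19(756!) = 39 + 2 = 41.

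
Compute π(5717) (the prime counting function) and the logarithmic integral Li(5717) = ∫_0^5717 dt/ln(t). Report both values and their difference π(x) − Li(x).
π(5717) = 753;  Li(5717) ≈ 767.79;  π(x) − Li(x) ≈ -14.79.

Direct count of primes ≤ 5717 gives π(5717) = 753. Numerical evaluation of the logarithmic integral gives Li(5717) ≈ 767.79. The difference π(x) − Li(x) ≈ -14.79 is typically negative for small/moderate x (Li(x) overestimates), though Littlewood's theorem shows this sign changes infinitely often.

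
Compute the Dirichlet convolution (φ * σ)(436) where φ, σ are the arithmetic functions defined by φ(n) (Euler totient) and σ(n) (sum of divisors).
(φ * σ)(436) = 2616

Divisors of 436: [1, 2, 4, 109, 218, 436]. For each d | 436:
  d = 1: φ(1) · σ(436/1) = 1 · 770 = 770
  d = 2: φ(2) · σ(436/2) = 1 · 330 = 330
  d = 4: φ(4) · σ(436/4) = 2 · 110 = 220
  d = 109: φ(109) · σ(436/109) = 108 · 7 = 756
  d = 218: φ(218) · σ(436/218) = 108 · 3 = 324
  d = 436: φ(436) · σ(436/436) = 216 · 1 = 216
Summing: (φ * σ)(436) = 770 + 330 + 220 + 756 + 324 + 216 = 2616.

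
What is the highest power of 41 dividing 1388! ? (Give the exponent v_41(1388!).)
v_41(1388!) = 33

Legendre's formula: v_p(n!) = Σ_{k ≥ 1} ⌊n / p^k⌋. For p = 41, n = 1388, the terms are:
  ⌊1388/41^1⌋ = ⌊1388/41⌋ = 33
(the next term ⌊1388/41^2⌋ = 0, terminating the sum). Summing: v_41(1388!) = 33 = 33.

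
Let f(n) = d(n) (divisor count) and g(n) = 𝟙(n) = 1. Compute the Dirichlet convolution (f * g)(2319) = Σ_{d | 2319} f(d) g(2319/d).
(d * 𝟙)(2319) = 9

Divisors of 2319: [1, 3, 773, 2319]. For each d | 2319:
  d = 1: d(1) · 𝟙(2319/1) = 1 · 1 = 1
  d = 3: d(3) · 𝟙(2319/3) = 2 · 1 = 2
  d = 773: d(773) · 𝟙(2319/773) = 2 · 1 = 2
  d = 2319: d(2319) · 𝟙(2319/2319) = 4 · 1 = 4
Summing: (d * 𝟙)(2319) = 1 + 2 + 2 + 4 = 9.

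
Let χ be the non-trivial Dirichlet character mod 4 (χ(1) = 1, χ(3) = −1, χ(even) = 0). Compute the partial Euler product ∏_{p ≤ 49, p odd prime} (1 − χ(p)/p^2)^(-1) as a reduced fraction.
∏ = 114726379539814929565547/125247697987829760000000

The odd primes p ≤ 49 are [3, 5, 7, 11, 13, 17, 19, 23, 29, 31, 37, 41, 43, 47]. For each, χ(p) = 1 if p ≡ 1 mod 4, χ(p) = −1 if p ≡ 3 mod 4. Taking (1 − χ(p)/p^2)^(-1) = p^2/(p^2 − χ(p)): (1 − (-1)/3^2)^(-1) · (1 − (1)/5^2)^(-1) · (1 − (-1)/7^2)^(-1) · (1 − (-1)/11^2)^(-1) · (1 − (1)/13^2)^(-1) · (1 − (1)/17^2)^(-1) · (1 − (-1)/19^2)^(-1) · (1 − (-1)/23^2)^(-1) · (1 − (1)/29^2)^(-1) · (1 − (-1)/31^2)^(-1) · (1 − (1)/37^2)^(-1) · (1 − (1)/41^2)^(-1) · (1 − (-1)/43^2)^(-1) · (1 − (-1)/47^2)^(-1) = 114726379539814929565547/125247697987829760000000.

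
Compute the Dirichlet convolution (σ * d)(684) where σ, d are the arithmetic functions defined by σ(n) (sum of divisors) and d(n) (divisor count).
(σ * d)(684) = 8448

Divisors of 684: [1, 2, 3, 4, 6, 9, 12, 18, 19, 36, 38, 57, 76, 114, 171, 228, 342, 684]. For each d | 684:
  d = 1: σ(1) · d(684/1) = 1 · 18 = 18
  d = 2: σ(2) · d(684/2) = 3 · 12 = 36
  d = 3: σ(3) · d(684/3) = 4 · 12 = 48
  d = 4: σ(4) · d(684/4) = 7 · 6 = 42
  d = 6: σ(6) · d(684/6) = 12 · 8 = 96
  d = 9: σ(9) · d(684/9) = 13 · 6 = 78
  d = 12: σ(12) · d(684/12) = 28 · 4 = 112
  d = 18: σ(18) · d(684/18) = 39 · 4 = 156
  d = 19: σ(19) · d(684/19) = 20 · 9 = 180
  d = 36: σ(36) · d(684/36) = 91 · 2 = 182
  d = 38: σ(38) · d(684/38) = 60 · 6 = 360
  d = 57: σ(57) · d(684/57) = 80 · 6 = 480
  d = 76: σ(76) · d(684/76) = 140 · 3 = 420
  d = 114: σ(114) · d(684/114) = 240 · 4 = 960
  d = 171: σ(171) · d(684/171) = 260 · 3 = 780
  d = 228: σ(228) · d(684/228) = 560 · 2 = 1120
  d = 342: σ(342) · d(684/342) = 780 · 2 = 1560
  d = 684: σ(684) · d(684/684) = 1820 · 1 = 1820
Summing: (σ * d)(684) = 18 + 36 + 48 + 42 + 96 + 78 + 112 + 156 + 180 + 182 + 360 + 480 + 420 + 960 + 780 + 1120 + 1560 + 1820 = 8448.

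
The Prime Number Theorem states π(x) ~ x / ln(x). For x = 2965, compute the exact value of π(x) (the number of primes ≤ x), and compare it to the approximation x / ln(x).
π(2965) = 427;  x/ln(x) ≈ 370.87;  relative error ≈ 13.14%.

Directly count primes up to 2965: π(2965) = 427. The PNT approximation gives 2965/ln(2965) ≈ 2965/7.99463 ≈ 370.87. Relative error (π(x) − x/ln(x)) / π(x) ≈ 13.14%; the approximation is known to undercount slightly (Li(x) is a better estimate).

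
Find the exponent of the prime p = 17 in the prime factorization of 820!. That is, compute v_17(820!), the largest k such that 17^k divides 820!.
v_17(820!) = 50

Legendre's formula: v_p(n!) = Σ_{k ≥ 1} ⌊n / p^k⌋. For p = 17, n = 820, the terms are:
  ⌊820/17^1⌋ = ⌊820/17⌋ = 48
  ⌊820/17^2⌋ = ⌊820/289⌋ = 2
(the next term ⌊820/17^3⌋ = 0, terminating the sum). Summing: v_17(820!) = 48 + 2 = 50.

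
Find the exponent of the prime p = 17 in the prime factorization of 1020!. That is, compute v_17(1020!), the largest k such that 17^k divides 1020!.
v_17(1020!) = 63

Legendre's formula: v_p(n!) = Σ_{k ≥ 1} ⌊n / p^k⌋. For p = 17, n = 1020, the terms are:
  ⌊1020/17^1⌋ = ⌊1020/17⌋ = 60
  ⌊1020/17^2⌋ = ⌊1020/289⌋ = 3
(the next term ⌊1020/17^3⌋ = 0, terminating the sum). Summing: v_17(1020!) = 60 + 3 = 63.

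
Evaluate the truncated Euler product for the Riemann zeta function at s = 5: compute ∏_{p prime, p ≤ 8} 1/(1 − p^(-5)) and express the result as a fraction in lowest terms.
∏ = 8508543750/8205616331

The primes p ≤ 8 are [2, 3, 5, 7]. For each prime, (1 − 1/p^5)^(-1) = p^5 / (p^5 − 1). The product is (1 − 1/2^5)^(-1), (1 − 1/3^5)^(-1), (1 − 1/5^5)^(-1), (1 − 1/7^5)^(-1) = ∏ p^5 / (p^5 − 1) = 8508543750/8205616331.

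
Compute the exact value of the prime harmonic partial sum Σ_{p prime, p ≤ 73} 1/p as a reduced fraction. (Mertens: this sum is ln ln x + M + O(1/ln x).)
Σ 1/p = 71544353681891529224514036059/40729680599249024150621323470

π(73) = 21, so the primes ≤ 73 are [2, 3, 5, 7, 11, 13, 17, 19, 23, 29, 31, 37, 41, 43, 47, 53, 59, 61, 67, 71, 73]. Summing 1/p over these primes: 71544353681891529224514036059/40729680599249024150621323470 ≈ 1.7566. Mertens estimate ln ln(73) + 0.2615 ≈ 1.7179.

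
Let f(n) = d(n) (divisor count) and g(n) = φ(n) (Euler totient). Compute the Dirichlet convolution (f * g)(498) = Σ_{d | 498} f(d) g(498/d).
(d * φ)(498) = 1008

Divisors of 498: [1, 2, 3, 6, 83, 166, 249, 498]. For each d | 498:
  d = 1: d(1) · φ(498/1) = 1 · 164 = 164
  d = 2: d(2) · φ(498/2) = 2 · 164 = 328
  d = 3: d(3) · φ(498/3) = 2 · 82 = 164
  d = 6: d(6) · φ(498/6) = 4 · 82 = 328
  d = 83: d(83) · φ(498/83) = 2 · 2 = 4
  d = 166: d(166) · φ(498/166) = 4 · 2 = 8
  d = 249: d(249) · φ(498/249) = 4 · 1 = 4
  d = 498: d(498) · φ(498/498) = 8 · 1 = 8
Summing: (d * φ)(498) = 164 + 328 + 164 + 328 + 4 + 8 + 4 + 8 = 1008.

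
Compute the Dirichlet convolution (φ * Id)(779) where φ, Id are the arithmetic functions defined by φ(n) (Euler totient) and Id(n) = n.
(φ * Id)(779) = 2997

Divisors of 779: [1, 19, 41, 779]. For each d | 779:
  d = 1: φ(1) · Id(779/1) = 1 · 779 = 779
  d = 19: φ(19) · Id(779/19) = 18 · 41 = 738
  d = 41: φ(41) · Id(779/41) = 40 · 19 = 760
  d = 779: φ(779) · Id(779/779) = 720 · 1 = 720
Summing: (φ * Id)(779) = 779 + 738 + 760 + 720 = 2997.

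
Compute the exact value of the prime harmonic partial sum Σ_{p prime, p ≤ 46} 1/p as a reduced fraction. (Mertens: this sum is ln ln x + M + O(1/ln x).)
Σ 1/p = 21460568175640361/13082761331670030

π(46) = 14, so the primes ≤ 46 are [2, 3, 5, 7, 11, 13, 17, 19, 23, 29, 31, 37, 41, 43]. Summing 1/p over these primes: 21460568175640361/13082761331670030 ≈ 1.6404. Mertens estimate ln ln(46) + 0.2615 ≈ 1.6040.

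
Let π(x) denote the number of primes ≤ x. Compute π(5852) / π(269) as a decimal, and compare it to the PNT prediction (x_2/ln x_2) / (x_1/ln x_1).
π(5852)/π(269) = 769/57 ≈ 13.4912;  PNT prediction ≈ 14.0308.

π(269) = 57 and π(5852) = 769, so π(5852)/π(269) ≈ 13.4912. The PNT-predicted ratio is (5852/ln(5852)) / (269/ln(269)) ≈ 14.0308. The two agree to within a few percent, as expected.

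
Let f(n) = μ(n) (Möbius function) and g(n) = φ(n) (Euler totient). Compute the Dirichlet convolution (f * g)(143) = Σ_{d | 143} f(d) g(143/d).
(μ * φ)(143) = 99

Divisors of 143: [1, 11, 13, 143]. For each d | 143:
  d = 1: μ(1) · φ(143/1) = 1 · 120 = 120
  d = 11: μ(11) · φ(143/11) = -1 · 12 = -12
  d = 13: μ(13) · φ(143/13) = -1 · 10 = -10
  d = 143: μ(143) · φ(143/143) = 1 · 1 = 1
Summing: (μ * φ)(143) = 120 + -12 + -10 + 1 = 99.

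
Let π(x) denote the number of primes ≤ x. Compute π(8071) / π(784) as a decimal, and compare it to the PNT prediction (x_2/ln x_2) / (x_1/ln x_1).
π(8071)/π(784) = 1014/137 ≈ 7.4015;  PNT prediction ≈ 7.6264.

π(784) = 137 and π(8071) = 1014, so π(8071)/π(784) ≈ 7.4015. The PNT-predicted ratio is (8071/ln(8071)) / (784/ln(784)) ≈ 7.6264. The two agree to within a few percent, as expected.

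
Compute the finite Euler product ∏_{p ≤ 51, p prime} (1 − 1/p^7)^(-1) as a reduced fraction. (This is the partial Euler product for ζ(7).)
∏ = 23382886769632432571789841128782562016512130510871147719864543051070039135878767058418261603816212645625/23189273096315310437319062436725495011112024414316439805760324840606793884675752039664775666767203598336

The primes p ≤ 51 are [2, 3, 5, 7, 11, 13, 17, 19, 23, 29, 31, 37, 41, 43, 47]. For each prime, (1 − 1/p^7)^(-1) = p^7 / (p^7 − 1). The product is (1 − 1/2^7)^(-1), (1 − 1/3^7)^(-1), (1 − 1/5^7)^(-1), (1 − 1/7^7)^(-1), (1 − 1/11^7)^(-1), (1 − 1/13^7)^(-1), (1 − 1/17^7)^(-1), (1 − 1/19^7)^(-1), (1 − 1/23^7)^(-1), (1 − 1/29^7)^(-1), (1 − 1/31^7)^(-1), (1 − 1/37^7)^(-1), (1 − 1/41^7)^(-1), (1 − 1/43^7)^(-1), (1 − 1/47^7)^(-1) = ∏ p^7 / (p^7 − 1) = 23382886769632432571789841128782562016512130510871147719864543051070039135878767058418261603816212645625/23189273096315310437319062436725495011112024414316439805760324840606793884675752039664775666767203598336.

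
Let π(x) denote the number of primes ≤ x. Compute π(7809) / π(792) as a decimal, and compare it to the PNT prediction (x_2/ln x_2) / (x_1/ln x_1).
π(7809)/π(792) = 987/138 ≈ 7.1522;  PNT prediction ≈ 7.3424.

π(792) = 138 and π(7809) = 987, so π(7809)/π(792) ≈ 7.1522. The PNT-predicted ratio is (7809/ln(7809)) / (792/ln(792)) ≈ 7.3424. The two agree to within a few percent, as expected.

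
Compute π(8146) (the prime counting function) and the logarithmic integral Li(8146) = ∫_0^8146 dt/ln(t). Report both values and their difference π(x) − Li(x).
π(8146) = 1022;  Li(8146) ≈ 1042.65;  π(x) − Li(x) ≈ -20.65.

Direct count of primes ≤ 8146 gives π(8146) = 1022. Numerical evaluation of the logarithmic integral gives Li(8146) ≈ 1042.65. The difference π(x) − Li(x) ≈ -20.65 is typically negative for small/moderate x (Li(x) overestimates), though Littlewood's theorem shows this sign changes infinitely often.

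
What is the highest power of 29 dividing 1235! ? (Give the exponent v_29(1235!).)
v_29(1235!) = 43

Legendre's formula: v_p(n!) = Σ_{k ≥ 1} ⌊n / p^k⌋. For p = 29, n = 1235, the terms are:
  ⌊1235/29^1⌋ = ⌊1235/29⌋ = 42
  ⌊1235/29^2⌋ = ⌊1235/841⌋ = 1
(the next term ⌊1235/29^3⌋ = 0, terminating the sum). Summing: v_29(1235!) = 42 + 1 = 43.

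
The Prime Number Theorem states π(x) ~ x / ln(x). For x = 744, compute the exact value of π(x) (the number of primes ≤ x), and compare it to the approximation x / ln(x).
π(744) = 132;  x/ln(x) ≈ 112.52;  relative error ≈ 14.76%.

Directly count primes up to 744: π(744) = 132. The PNT approximation gives 744/ln(744) ≈ 744/6.61204 ≈ 112.52. Relative error (π(x) − x/ln(x)) / π(x) ≈ 14.76%; the approximation is known to undercount slightly (Li(x) is a better estimate).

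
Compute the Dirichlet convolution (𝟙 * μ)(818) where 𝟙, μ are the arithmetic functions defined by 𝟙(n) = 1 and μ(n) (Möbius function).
(𝟙 * μ)(818) = 0

Divisors of 818: [1, 2, 409, 818]. For each d | 818:
  d = 1: 𝟙(1) · μ(818/1) = 1 · 1 = 1
  d = 2: 𝟙(2) · μ(818/2) = 1 · -1 = -1
  d = 409: 𝟙(409) · μ(818/409) = 1 · -1 = -1
  d = 818: 𝟙(818) · μ(818/818) = 1 · 1 = 1
Summing: (𝟙 * μ)(818) = 1 + -1 + -1 + 1 = 0.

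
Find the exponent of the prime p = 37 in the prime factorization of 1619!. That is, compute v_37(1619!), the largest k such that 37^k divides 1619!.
v_37(1619!) = 44

Legendre's formula: v_p(n!) = Σ_{k ≥ 1} ⌊n / p^k⌋. For p = 37, n = 1619, the terms are:
  ⌊1619/37^1⌋ = ⌊1619/37⌋ = 43
  ⌊1619/37^2⌋ = ⌊1619/1369⌋ = 1
(the next term ⌊1619/37^3⌋ = 0, terminating the sum). Summing: v_37(1619!) = 43 + 1 = 44.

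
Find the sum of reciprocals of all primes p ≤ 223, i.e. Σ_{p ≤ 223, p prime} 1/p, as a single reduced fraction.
Σ 1/p = 718699639327957473429492425322377115938612460993073775465130392853544377727917042657991/367009731827331916465034565550136732339800312955331782619462457039988073311157667212930

π(223) = 48, so the primes ≤ 223 are [2, 3, 5, 7, 11, 13, 17, 19, 23, 29, 31, 37, 41, 43, 47, 53, 59, 61, 67, 71, 73, 79, 83, 89, 97, 101, 103, 107, 109, 113, 127, 131, 137, 139, 149, 151, 157, 163, 167, 173, 179, 181, 191, 193, 197, 199, 211, 223]. Summing 1/p over these primes: 718699639327957473429492425322377115938612460993073775465130392853544377727917042657991/367009731827331916465034565550136732339800312955331782619462457039988073311157667212930 ≈ 1.9583. Mertens estimate ln ln(223) + 0.2615 ≈ 1.9492.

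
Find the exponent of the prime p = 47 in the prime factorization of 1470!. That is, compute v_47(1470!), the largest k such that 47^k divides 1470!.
v_47(1470!) = 31

Legendre's formula: v_p(n!) = Σ_{k ≥ 1} ⌊n / p^k⌋. For p = 47, n = 1470, the terms are:
  ⌊1470/47^1⌋ = ⌊1470/47⌋ = 31
(the next term ⌊1470/47^2⌋ = 0, terminating the sum). Summing: v_47(1470!) = 31 = 31.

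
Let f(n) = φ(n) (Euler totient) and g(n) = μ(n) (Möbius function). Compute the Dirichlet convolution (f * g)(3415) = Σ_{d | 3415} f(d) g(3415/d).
(φ * μ)(3415) = 2043

Divisors of 3415: [1, 5, 683, 3415]. For each d | 3415:
  d = 1: φ(1) · μ(3415/1) = 1 · 1 = 1
  d = 5: φ(5) · μ(3415/5) = 4 · -1 = -4
  d = 683: φ(683) · μ(3415/683) = 682 · -1 = -682
  d = 3415: φ(3415) · μ(3415/3415) = 2728 · 1 = 2728
Summing: (φ * μ)(3415) = 1 + -4 + -682 + 2728 = 2043.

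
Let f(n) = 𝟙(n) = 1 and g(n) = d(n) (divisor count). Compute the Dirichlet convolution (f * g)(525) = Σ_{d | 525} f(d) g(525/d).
(𝟙 * d)(525) = 54

Divisors of 525: [1, 3, 5, 7, 15, 21, 25, 35, 75, 105, 175, 525]. For each d | 525:
  d = 1: 𝟙(1) · d(525/1) = 1 · 12 = 12
  d = 3: 𝟙(3) · d(525/3) = 1 · 6 = 6
  d = 5: 𝟙(5) · d(525/5) = 1 · 8 = 8
  d = 7: 𝟙(7) · d(525/7) = 1 · 6 = 6
  d = 15: 𝟙(15) · d(525/15) = 1 · 4 = 4
  d = 21: 𝟙(21) · d(525/21) = 1 · 3 = 3
  d = 25: 𝟙(25) · d(525/25) = 1 · 4 = 4
  d = 35: 𝟙(35) · d(525/35) = 1 · 4 = 4
  d = 75: 𝟙(75) · d(525/75) = 1 · 2 = 2
  d = 105: 𝟙(105) · d(525/105) = 1 · 2 = 2
  d = 175: 𝟙(175) · d(525/175) = 1 · 2 = 2
  d = 525: 𝟙(525) · d(525/525) = 1 · 1 = 1
Summing: (𝟙 * d)(525) = 12 + 6 + 8 + 6 + 4 + 3 + 4 + 4 + 2 + 2 + 2 + 1 = 54.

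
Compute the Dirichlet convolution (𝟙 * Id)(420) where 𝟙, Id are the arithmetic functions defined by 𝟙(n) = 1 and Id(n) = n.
(𝟙 * Id)(420) = 1344

Divisors of 420: [1, 2, 3, 4, 5, 6, 7, 10, 12, 14, 15, 20, 21, 28, 30, 35, 42, 60, 70, 84, 105, 140, 210, 420]. For each d | 420:
  d = 1: 𝟙(1) · Id(420/1) = 1 · 420 = 420
  d = 2: 𝟙(2) · Id(420/2) = 1 · 210 = 210
  d = 3: 𝟙(3) · Id(420/3) = 1 · 140 = 140
  d = 4: 𝟙(4) · Id(420/4) = 1 · 105 = 105
  d = 5: 𝟙(5) · Id(420/5) = 1 · 84 = 84
  d = 6: 𝟙(6) · Id(420/6) = 1 · 70 = 70
  d = 7: 𝟙(7) · Id(420/7) = 1 · 60 = 60
  d = 10: 𝟙(10) · Id(420/10) = 1 · 42 = 42
  d = 12: 𝟙(12) · Id(420/12) = 1 · 35 = 35
  d = 14: 𝟙(14) · Id(420/14) = 1 · 30 = 30
  d = 15: 𝟙(15) · Id(420/15) = 1 · 28 = 28
  d = 20: 𝟙(20) · Id(420/20) = 1 · 21 = 21
  d = 21: 𝟙(21) · Id(420/21) = 1 · 20 = 20
  d = 28: 𝟙(28) · Id(420/28) = 1 · 15 = 15
  d = 30: 𝟙(30) · Id(420/30) = 1 · 14 = 14
  d = 35: 𝟙(35) · Id(420/35) = 1 · 12 = 12
  d = 42: 𝟙(42) · Id(420/42) = 1 · 10 = 10
  d = 60: 𝟙(60) · Id(420/60) = 1 · 7 = 7
  d = 70: 𝟙(70) · Id(420/70) = 1 · 6 = 6
  d = 84: 𝟙(84) · Id(420/84) = 1 · 5 = 5
  d = 105: 𝟙(105) · Id(420/105) = 1 · 4 = 4
  d = 140: 𝟙(140) · Id(420/140) = 1 · 3 = 3
  d = 210: 𝟙(210) · Id(420/210) = 1 · 2 = 2
  d = 420: 𝟙(420) · Id(420/420) = 1 · 1 = 1
Summing: (𝟙 * Id)(420) = 420 + 210 + 140 + 105 + 84 + 70 + 60 + 42 + 35 + 30 + 28 + 21 + 20 + 15 + 14 + 12 + 10 + 7 + 6 + 5 + 4 + 3 + 2 + 1 = 1344.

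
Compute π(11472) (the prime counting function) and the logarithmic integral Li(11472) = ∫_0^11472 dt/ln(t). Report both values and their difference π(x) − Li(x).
π(11472) = 1383;  Li(11472) ≈ 1404.75;  π(x) − Li(x) ≈ -21.75.

Direct count of primes ≤ 11472 gives π(11472) = 1383. Numerical evaluation of the logarithmic integral gives Li(11472) ≈ 1404.75. The difference π(x) − Li(x) ≈ -21.75 is typically negative for small/moderate x (Li(x) overestimates), though Littlewood's theorem shows this sign changes infinitely often.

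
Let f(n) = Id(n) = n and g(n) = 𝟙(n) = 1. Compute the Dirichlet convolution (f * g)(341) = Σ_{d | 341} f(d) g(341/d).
(Id * 𝟙)(341) = 384

Divisors of 341: [1, 11, 31, 341]. For each d | 341:
  d = 1: Id(1) · 𝟙(341/1) = 1 · 1 = 1
  d = 11: Id(11) · 𝟙(341/11) = 11 · 1 = 11
  d = 31: Id(31) · 𝟙(341/31) = 31 · 1 = 31
  d = 341: Id(341) · 𝟙(341/341) = 341 · 1 = 341
Summing: (Id * 𝟙)(341) = 1 + 11 + 31 + 341 = 384.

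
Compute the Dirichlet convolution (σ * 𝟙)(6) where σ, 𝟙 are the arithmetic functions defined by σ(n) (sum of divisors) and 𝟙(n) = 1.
(σ * 𝟙)(6) = 20

Divisors of 6: [1, 2, 3, 6]. For each d | 6:
  d = 1: σ(1) · 𝟙(6/1) = 1 · 1 = 1
  d = 2: σ(2) · 𝟙(6/2) = 3 · 1 = 3
  d = 3: σ(3) · 𝟙(6/3) = 4 · 1 = 4
  d = 6: σ(6) · 𝟙(6/6) = 12 · 1 = 12
Summing: (σ * 𝟙)(6) = 1 + 3 + 4 + 12 = 20.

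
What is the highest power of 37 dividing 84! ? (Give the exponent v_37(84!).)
v_37(84!) = 2

Legendre's formula: v_p(n!) = Σ_{k ≥ 1} ⌊n / p^k⌋. For p = 37, n = 84, the terms are:
  ⌊84/37^1⌋ = ⌊84/37⌋ = 2
(the next term ⌊84/37^2⌋ = 0, terminating the sum). Summing: v_37(84!) = 2 = 2.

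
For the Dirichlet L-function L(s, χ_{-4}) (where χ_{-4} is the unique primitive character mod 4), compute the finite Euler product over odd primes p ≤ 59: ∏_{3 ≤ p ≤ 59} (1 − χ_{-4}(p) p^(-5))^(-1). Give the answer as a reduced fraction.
∏ = 34538337851474581952741276429072842761309710837968927162241490274877420523772051911439/34671551917835326033172056215145617687895117707924911462190255983143219500310572564480

The odd primes p ≤ 59 are [3, 5, 7, 11, 13, 17, 19, 23, 29, 31, 37, 41, 43, 47, 53, 59]. For each, χ(p) = 1 if p ≡ 1 mod 4, χ(p) = −1 if p ≡ 3 mod 4. Taking (1 − χ(p)/p^5)^(-1) = p^5/(p^5 − χ(p)): (1 − (-1)/3^5)^(-1) · (1 − (1)/5^5)^(-1) · (1 − (-1)/7^5)^(-1) · (1 − (-1)/11^5)^(-1) · (1 − (1)/13^5)^(-1) · (1 − (1)/17^5)^(-1) · (1 − (-1)/19^5)^(-1) · (1 − (-1)/23^5)^(-1) · (1 − (1)/29^5)^(-1) · (1 − (-1)/31^5)^(-1) · (1 − (1)/37^5)^(-1) · (1 − (1)/41^5)^(-1) · (1 − (-1)/43^5)^(-1) · (1 − (-1)/47^5)^(-1) · (1 − (1)/53^5)^(-1) · (1 − (-1)/59^5)^(-1) = 34538337851474581952741276429072842761309710837968927162241490274877420523772051911439/34671551917835326033172056215145617687895117707924911462190255983143219500310572564480.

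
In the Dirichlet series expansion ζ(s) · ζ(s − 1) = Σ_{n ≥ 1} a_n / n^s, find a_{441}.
σ(441) = 741

In the product (Σ m^0/m^s)(Σ k / k^s) = Σ (Σ_{d | n} d) / n^s, the coefficient of 1/n^s is σ(n) = Σ_{d | n} d. For n = 441, divisors are [1, 3, 7, 9, 21, 49, 63, 147, 441]; summing: σ(441) = 741.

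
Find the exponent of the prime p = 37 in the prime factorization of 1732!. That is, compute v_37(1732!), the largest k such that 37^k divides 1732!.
v_37(1732!) = 47

Legendre's formula: v_p(n!) = Σ_{k ≥ 1} ⌊n / p^k⌋. For p = 37, n = 1732, the terms are:
  ⌊1732/37^1⌋ = ⌊1732/37⌋ = 46
  ⌊1732/37^2⌋ = ⌊1732/1369⌋ = 1
(the next term ⌊1732/37^3⌋ = 0, terminating the sum). Summing: v_37(1732!) = 46 + 1 = 47.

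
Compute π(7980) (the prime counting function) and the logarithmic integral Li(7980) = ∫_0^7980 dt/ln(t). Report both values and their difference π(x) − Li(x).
π(7980) = 1006;  Li(7980) ≈ 1024.19;  π(x) − Li(x) ≈ -18.19.

Direct count of primes ≤ 7980 gives π(7980) = 1006. Numerical evaluation of the logarithmic integral gives Li(7980) ≈ 1024.19. The difference π(x) − Li(x) ≈ -18.19 is typically negative for small/moderate x (Li(x) overestimates), though Littlewood's theorem shows this sign changes infinitely often.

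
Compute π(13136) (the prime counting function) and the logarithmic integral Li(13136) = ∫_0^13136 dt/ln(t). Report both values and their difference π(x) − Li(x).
π(13136) = 1562;  Li(13136) ≈ 1581.46;  π(x) − Li(x) ≈ -19.46.

Direct count of primes ≤ 13136 gives π(13136) = 1562. Numerical evaluation of the logarithmic integral gives Li(13136) ≈ 1581.46. The difference π(x) − Li(x) ≈ -19.46 is typically negative for small/moderate x (Li(x) overestimates), though Littlewood's theorem shows this sign changes infinitely often.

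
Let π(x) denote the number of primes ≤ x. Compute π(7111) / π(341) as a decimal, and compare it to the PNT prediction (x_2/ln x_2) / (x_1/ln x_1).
π(7111)/π(341) = 911/68 ≈ 13.3971;  PNT prediction ≈ 13.7117.

π(341) = 68 and π(7111) = 911, so π(7111)/π(341) ≈ 13.3971. The PNT-predicted ratio is (7111/ln(7111)) / (341/ln(341)) ≈ 13.7117. The two agree to within a few percent, as expected.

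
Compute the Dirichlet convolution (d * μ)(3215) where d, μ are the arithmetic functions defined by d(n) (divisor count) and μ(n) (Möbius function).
(d * μ)(3215) = 1

Divisors of 3215: [1, 5, 643, 3215]. For each d | 3215:
  d = 1: d(1) · μ(3215/1) = 1 · 1 = 1
  d = 5: d(5) · μ(3215/5) = 2 · -1 = -2
  d = 643: d(643) · μ(3215/643) = 2 · -1 = -2
  d = 3215: d(3215) · μ(3215/3215) = 4 · 1 = 4
Summing: (d * μ)(3215) = 1 + -2 + -2 + 4 = 1.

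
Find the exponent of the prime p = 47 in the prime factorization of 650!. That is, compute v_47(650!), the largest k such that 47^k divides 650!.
v_47(650!) = 13

Legendre's formula: v_p(n!) = Σ_{k ≥ 1} ⌊n / p^k⌋. For p = 47, n = 650, the terms are:
  ⌊650/47^1⌋ = ⌊650/47⌋ = 13
(the next term ⌊650/47^2⌋ = 0, terminating the sum). Summing: v_47(650!) = 13 = 13.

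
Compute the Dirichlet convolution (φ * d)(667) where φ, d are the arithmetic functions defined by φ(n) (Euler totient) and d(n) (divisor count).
(φ * d)(667) = 720

Divisors of 667: [1, 23, 29, 667]. For each d | 667:
  d = 1: φ(1) · d(667/1) = 1 · 4 = 4
  d = 23: φ(23) · d(667/23) = 22 · 2 = 44
  d = 29: φ(29) · d(667/29) = 28 · 2 = 56
  d = 667: φ(667) · d(667/667) = 616 · 1 = 616
Summing: (φ * d)(667) = 4 + 44 + 56 + 616 = 720.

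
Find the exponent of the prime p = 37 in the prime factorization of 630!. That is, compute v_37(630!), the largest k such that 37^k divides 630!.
v_37(630!) = 17

Legendre's formula: v_p(n!) = Σ_{k ≥ 1} ⌊n / p^k⌋. For p = 37, n = 630, the terms are:
  ⌊630/37^1⌋ = ⌊630/37⌋ = 17
(the next term ⌊630/37^2⌋ = 0, terminating the sum). Summing: v_37(630!) = 17 = 17.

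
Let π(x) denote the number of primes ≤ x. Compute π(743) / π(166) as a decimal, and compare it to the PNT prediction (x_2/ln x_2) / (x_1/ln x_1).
π(743)/π(166) = 132/38 ≈ 3.4737;  PNT prediction ≈ 3.4612.

π(166) = 38 and π(743) = 132, so π(743)/π(166) ≈ 3.4737. The PNT-predicted ratio is (743/ln(743)) / (166/ln(166)) ≈ 3.4612. The two agree to within a few percent, as expected.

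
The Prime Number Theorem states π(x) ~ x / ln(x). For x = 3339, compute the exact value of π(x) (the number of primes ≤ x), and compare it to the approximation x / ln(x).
π(3339) = 470;  x/ln(x) ≈ 411.54;  relative error ≈ 12.44%.

Directly count primes up to 3339: π(3339) = 470. The PNT approximation gives 3339/ln(3339) ≈ 3339/8.11343 ≈ 411.54. Relative error (π(x) − x/ln(x)) / π(x) ≈ 12.44%; the approximation is known to undercount slightly (Li(x) is a better estimate).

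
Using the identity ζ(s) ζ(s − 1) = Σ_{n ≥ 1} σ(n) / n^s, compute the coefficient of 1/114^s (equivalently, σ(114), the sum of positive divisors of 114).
σ(114) = 240

In the product (Σ m^0/m^s)(Σ k / k^s) = Σ (Σ_{d | n} d) / n^s, the coefficient of 1/n^s is σ(n) = Σ_{d | n} d. For n = 114, divisors are [1, 2, 3, 6, 19, 38, 57, 114]; summing: σ(114) = 240.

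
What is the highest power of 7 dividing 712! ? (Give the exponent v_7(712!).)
v_7(712!) = 117

Legendre's formula: v_p(n!) = Σ_{k ≥ 1} ⌊n / p^k⌋. For p = 7, n = 712, the terms are:
  ⌊712/7^1⌋ = ⌊712/7⌋ = 101
  ⌊712/7^2⌋ = ⌊712/49⌋ = 14
  ⌊712/7^3⌋ = ⌊712/343⌋ = 2
(the next term ⌊712/7^4⌋ = 0, terminating the sum). Summing: v_7(712!) = 101 + 14 + 2 = 117.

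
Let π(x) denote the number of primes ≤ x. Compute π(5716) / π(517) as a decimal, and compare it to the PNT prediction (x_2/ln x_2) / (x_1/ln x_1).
π(5716)/π(517) = 752/97 ≈ 7.7526;  PNT prediction ≈ 7.9851.

π(517) = 97 and π(5716) = 752, so π(5716)/π(517) ≈ 7.7526. The PNT-predicted ratio is (5716/ln(5716)) / (517/ln(517)) ≈ 7.9851. The two agree to within a few percent, as expected.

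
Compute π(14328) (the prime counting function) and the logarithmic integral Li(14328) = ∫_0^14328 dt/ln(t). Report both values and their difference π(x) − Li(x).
π(14328) = 1681;  Li(14328) ≈ 1706.57;  π(x) − Li(x) ≈ -25.57.

Direct count of primes ≤ 14328 gives π(14328) = 1681. Numerical evaluation of the logarithmic integral gives Li(14328) ≈ 1706.57. The difference π(x) − Li(x) ≈ -25.57 is typically negative for small/moderate x (Li(x) overestimates), though Littlewood's theorem shows this sign changes infinitely often.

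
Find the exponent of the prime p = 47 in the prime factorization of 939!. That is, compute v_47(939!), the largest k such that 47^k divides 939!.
v_47(939!) = 19

Legendre's formula: v_p(n!) = Σ_{k ≥ 1} ⌊n / p^k⌋. For p = 47, n = 939, the terms are:
  ⌊939/47^1⌋ = ⌊939/47⌋ = 19
(the next term ⌊939/47^2⌋ = 0, terminating the sum). Summing: v_47(939!) = 19 = 19.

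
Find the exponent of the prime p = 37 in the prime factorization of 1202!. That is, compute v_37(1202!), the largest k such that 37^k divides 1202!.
v_37(1202!) = 32

Legendre's formula: v_p(n!) = Σ_{k ≥ 1} ⌊n / p^k⌋. For p = 37, n = 1202, the terms are:
  ⌊1202/37^1⌋ = ⌊1202/37⌋ = 32
(the next term ⌊1202/37^2⌋ = 0, terminating the sum). Summing: v_37(1202!) = 32 = 32.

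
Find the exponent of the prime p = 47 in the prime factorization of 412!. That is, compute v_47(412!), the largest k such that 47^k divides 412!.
v_47(412!) = 8

Legendre's formula: v_p(n!) = Σ_{k ≥ 1} ⌊n / p^k⌋. For p = 47, n = 412, the terms are:
  ⌊412/47^1⌋ = ⌊412/47⌋ = 8
(the next term ⌊412/47^2⌋ = 0, terminating the sum). Summing: v_47(412!) = 8 = 8.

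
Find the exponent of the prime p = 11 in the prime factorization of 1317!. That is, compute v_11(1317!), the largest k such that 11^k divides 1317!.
v_11(1317!) = 129

Legendre's formula: v_p(n!) = Σ_{k ≥ 1} ⌊n / p^k⌋. For p = 11, n = 1317, the terms are:
  ⌊1317/11^1⌋ = ⌊1317/11⌋ = 119
  ⌊1317/11^2⌋ = ⌊1317/121⌋ = 10
(the next term ⌊1317/11^3⌋ = 0, terminating the sum). Summing: v_11(1317!) = 119 + 10 = 129.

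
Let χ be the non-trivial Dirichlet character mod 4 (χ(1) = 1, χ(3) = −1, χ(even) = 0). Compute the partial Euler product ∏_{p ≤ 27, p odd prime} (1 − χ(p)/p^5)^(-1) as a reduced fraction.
∏ = 19221914719363107239019289471588875/19296053991287416836128860852453376

The odd primes p ≤ 27 are [3, 5, 7, 11, 13, 17, 19, 23]. For each, χ(p) = 1 if p ≡ 1 mod 4, χ(p) = −1 if p ≡ 3 mod 4. Taking (1 − χ(p)/p^5)^(-1) = p^5/(p^5 − χ(p)): (1 − (-1)/3^5)^(-1) · (1 − (1)/5^5)^(-1) · (1 − (-1)/7^5)^(-1) · (1 − (-1)/11^5)^(-1) · (1 − (1)/13^5)^(-1) · (1 − (1)/17^5)^(-1) · (1 − (-1)/19^5)^(-1) · (1 − (-1)/23^5)^(-1) = 19221914719363107239019289471588875/19296053991287416836128860852453376.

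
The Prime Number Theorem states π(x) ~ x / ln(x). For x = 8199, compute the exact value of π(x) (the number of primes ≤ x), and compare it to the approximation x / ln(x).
π(8199) = 1028;  x/ln(x) ≈ 909.81;  relative error ≈ 11.50%.

Directly count primes up to 8199: π(8199) = 1028. The PNT approximation gives 8199/ln(8199) ≈ 8199/9.01177 ≈ 909.81. Relative error (π(x) − x/ln(x)) / π(x) ≈ 11.50%; the approximation is known to undercount slightly (Li(x) is a better estimate).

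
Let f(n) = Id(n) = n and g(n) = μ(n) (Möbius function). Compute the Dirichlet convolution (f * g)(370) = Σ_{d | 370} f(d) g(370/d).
(Id * μ)(370) = 144

Divisors of 370: [1, 2, 5, 10, 37, 74, 185, 370]. For each d | 370:
  d = 1: Id(1) · μ(370/1) = 1 · -1 = -1
  d = 2: Id(2) · μ(370/2) = 2 · 1 = 2
  d = 5: Id(5) · μ(370/5) = 5 · 1 = 5
  d = 10: Id(10) · μ(370/10) = 10 · -1 = -10
  d = 37: Id(37) · μ(370/37) = 37 · 1 = 37
  d = 74: Id(74) · μ(370/74) = 74 · -1 = -74
  d = 185: Id(185) · μ(370/185) = 185 · -1 = -185
  d = 370: Id(370) · μ(370/370) = 370 · 1 = 370
Summing: (Id * μ)(370) = -1 + 2 + 5 + -10 + 37 + -74 + -185 + 370 = 144.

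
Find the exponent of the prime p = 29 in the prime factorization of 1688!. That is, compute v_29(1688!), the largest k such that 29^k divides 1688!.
v_29(1688!) = 60

Legendre's formula: v_p(n!) = Σ_{k ≥ 1} ⌊n / p^k⌋. For p = 29, n = 1688, the terms are:
  ⌊1688/29^1⌋ = ⌊1688/29⌋ = 58
  ⌊1688/29^2⌋ = ⌊1688/841⌋ = 2
(the next term ⌊1688/29^3⌋ = 0, terminating the sum). Summing: v_29(1688!) = 58 + 2 = 60.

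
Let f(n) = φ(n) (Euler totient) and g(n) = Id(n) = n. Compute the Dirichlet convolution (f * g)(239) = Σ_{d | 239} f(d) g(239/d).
(φ * Id)(239) = 477

Divisors of 239: [1, 239]. For each d | 239:
  d = 1: φ(1) · Id(239/1) = 1 · 239 = 239
  d = 239: φ(239) · Id(239/239) = 238 · 1 = 238
Summing: (φ * Id)(239) = 239 + 238 = 477.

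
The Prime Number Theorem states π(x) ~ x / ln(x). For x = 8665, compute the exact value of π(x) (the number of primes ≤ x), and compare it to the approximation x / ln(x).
π(8665) = 1078;  x/ln(x) ≈ 955.66;  relative error ≈ 11.35%.

Directly count primes up to 8665: π(8665) = 1078. The PNT approximation gives 8665/ln(8665) ≈ 8665/9.06705 ≈ 955.66. Relative error (π(x) − x/ln(x)) / π(x) ≈ 11.35%; the approximation is known to undercount slightly (Li(x) is a better estimate).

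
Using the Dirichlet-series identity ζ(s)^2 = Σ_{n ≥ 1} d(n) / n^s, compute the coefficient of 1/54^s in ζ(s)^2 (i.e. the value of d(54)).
d(54) = 8

ζ(s)^2 = (Σ 1/m^s)(Σ 1/k^s). The coefficient of 1/n^s in the product is the number of ordered pairs (m, k) with mk = n, which equals d(n). For n = 54, divisors are [1, 2, 3, 6, 9, 18, 27, 54], so d(54) = 8.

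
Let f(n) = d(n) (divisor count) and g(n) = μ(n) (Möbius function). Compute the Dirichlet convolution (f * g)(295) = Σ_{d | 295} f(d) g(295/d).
(d * μ)(295) = 1

Divisors of 295: [1, 5, 59, 295]. For each d | 295:
  d = 1: d(1) · μ(295/1) = 1 · 1 = 1
  d = 5: d(5) · μ(295/5) = 2 · -1 = -2
  d = 59: d(59) · μ(295/59) = 2 · -1 = -2
  d = 295: d(295) · μ(295/295) = 4 · 1 = 4
Summing: (d * μ)(295) = 1 + -2 + -2 + 4 = 1.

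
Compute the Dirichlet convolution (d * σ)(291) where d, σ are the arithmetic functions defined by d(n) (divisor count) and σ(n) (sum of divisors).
(d * σ)(291) = 600

Divisors of 291: [1, 3, 97, 291]. For each d | 291:
  d = 1: d(1) · σ(291/1) = 1 · 392 = 392
  d = 3: d(3) · σ(291/3) = 2 · 98 = 196
  d = 97: d(97) · σ(291/97) = 2 · 4 = 8
  d = 291: d(291) · σ(291/291) = 4 · 1 = 4
Summing: (d * σ)(291) = 392 + 196 + 8 + 4 = 600.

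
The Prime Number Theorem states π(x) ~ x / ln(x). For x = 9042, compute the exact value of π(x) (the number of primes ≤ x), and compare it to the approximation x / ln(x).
π(9042) = 1123;  x/ln(x) ≈ 992.58;  relative error ≈ 11.61%.

Directly count primes up to 9042: π(9042) = 1123. The PNT approximation gives 9042/ln(9042) ≈ 9042/9.10964 ≈ 992.58. Relative error (π(x) − x/ln(x)) / π(x) ≈ 11.61%; the approximation is known to undercount slightly (Li(x) is a better estimate).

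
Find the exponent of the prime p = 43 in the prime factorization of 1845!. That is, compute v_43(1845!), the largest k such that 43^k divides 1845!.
v_43(1845!) = 42

Legendre's formula: v_p(n!) = Σ_{k ≥ 1} ⌊n / p^k⌋. For p = 43, n = 1845, the terms are:
  ⌊1845/43^1⌋ = ⌊1845/43⌋ = 42
(the next term ⌊1845/43^2⌋ = 0, terminating the sum). Summing: v_43(1845!) = 42 = 42.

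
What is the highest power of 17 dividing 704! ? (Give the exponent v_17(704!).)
v_17(704!) = 43

Legendre's formula: v_p(n!) = Σ_{k ≥ 1} ⌊n / p^k⌋. For p = 17, n = 704, the terms are:
  ⌊704/17^1⌋ = ⌊704/17⌋ = 41
  ⌊704/17^2⌋ = ⌊704/289⌋ = 2
(the next term ⌊704/17^3⌋ = 0, terminating the sum). Summing: v_17(704!) = 41 + 2 = 43.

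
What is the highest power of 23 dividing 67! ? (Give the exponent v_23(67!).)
v_23(67!) = 2

Legendre's formula: v_p(n!) = Σ_{k ≥ 1} ⌊n / p^k⌋. For p = 23, n = 67, the terms are:
  ⌊67/23^1⌋ = ⌊67/23⌋ = 2
(the next term ⌊67/23^2⌋ = 0, terminating the sum). Summing: v_23(67!) = 2 = 2.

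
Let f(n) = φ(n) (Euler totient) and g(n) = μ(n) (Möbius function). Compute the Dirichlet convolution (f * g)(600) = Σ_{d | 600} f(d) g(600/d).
(φ * μ)(600) = 32

Divisors of 600: [1, 2, 3, 4, 5, 6, 8, 10, 12, 15, 20, 24, 25, 30, 40, 50, 60, 75, 100, 120, 150, 200, 300, 600]. For each d | 600:
  d = 1: φ(1) · μ(600/1) = 1 · 0 = 0
  d = 2: φ(2) · μ(600/2) = 1 · 0 = 0
  d = 3: φ(3) · μ(600/3) = 2 · 0 = 0
  d = 4: φ(4) · μ(600/4) = 2 · 0 = 0
  d = 5: φ(5) · μ(600/5) = 4 · 0 = 0
  d = 6: φ(6) · μ(600/6) = 2 · 0 = 0
  d = 8: φ(8) · μ(600/8) = 4 · 0 = 0
  d = 10: φ(10) · μ(600/10) = 4 · 0 = 0
  d = 12: φ(12) · μ(600/12) = 4 · 0 = 0
  d = 15: φ(15) · μ(600/15) = 8 · 0 = 0
  d = 20: φ(20) · μ(600/20) = 8 · -1 = -8
  d = 24: φ(24) · μ(600/24) = 8 · 0 = 0
  d = 25: φ(25) · μ(600/25) = 20 · 0 = 0
  d = 30: φ(30) · μ(600/30) = 8 · 0 = 0
  d = 40: φ(40) · μ(600/40) = 16 · 1 = 16
  d = 50: φ(50) · μ(600/50) = 20 · 0 = 0
  d = 60: φ(60) · μ(600/60) = 16 · 1 = 16
  d = 75: φ(75) · μ(600/75) = 40 · 0 = 0
  d = 100: φ(100) · μ(600/100) = 40 · 1 = 40
  d = 120: φ(120) · μ(600/120) = 32 · -1 = -32
  d = 150: φ(150) · μ(600/150) = 40 · 0 = 0
  d = 200: φ(200) · μ(600/200) = 80 · -1 = -80
  d = 300: φ(300) · μ(600/300) = 80 · -1 = -80
  d = 600: φ(600) · μ(600/600) = 160 · 1 = 160
Summing: (φ * μ)(600) = 0 + 0 + 0 + 0 + 0 + 0 + 0 + 0 + 0 + 0 + -8 + 0 + 0 + 0 + 16 + 0 + 16 + 0 + 40 + -32 + 0 + -80 + -80 + 160 = 32.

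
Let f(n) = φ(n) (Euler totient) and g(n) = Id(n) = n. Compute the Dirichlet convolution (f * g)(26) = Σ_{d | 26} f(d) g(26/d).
(φ * Id)(26) = 75

Divisors of 26: [1, 2, 13, 26]. For each d | 26:
  d = 1: φ(1) · Id(26/1) = 1 · 26 = 26
  d = 2: φ(2) · Id(26/2) = 1 · 13 = 13
  d = 13: φ(13) · Id(26/13) = 12 · 2 = 24
  d = 26: φ(26) · Id(26/26) = 12 · 1 = 12
Summing: (φ * Id)(26) = 26 + 13 + 24 + 12 = 75.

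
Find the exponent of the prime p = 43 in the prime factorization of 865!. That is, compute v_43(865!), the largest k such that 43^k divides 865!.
v_43(865!) = 20

Legendre's formula: v_p(n!) = Σ_{k ≥ 1} ⌊n / p^k⌋. For p = 43, n = 865, the terms are:
  ⌊865/43^1⌋ = ⌊865/43⌋ = 20
(the next term ⌊865/43^2⌋ = 0, terminating the sum). Summing: v_43(865!) = 20 = 20.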